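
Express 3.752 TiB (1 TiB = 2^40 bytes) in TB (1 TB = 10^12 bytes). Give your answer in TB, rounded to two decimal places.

4.13 TB

3.752 TiB × 1,099,511,627,776 bytes/TiB = 4,125,367,627,415.552 bytes
1 TB = 10^12 bytes = 1,000,000,000,000 bytes
4,125,367,627,415.552 / 1,000,000,000,000 = 4.13 TB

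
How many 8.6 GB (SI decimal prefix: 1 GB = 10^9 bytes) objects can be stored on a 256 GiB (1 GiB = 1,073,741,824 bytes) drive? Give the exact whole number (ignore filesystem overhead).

Capacity: 256 GiB = 274,877,906,944 bytes
Per item: 8.6 GB = 8,600,000,000 bytes
⌊274,877,906,944 / 8,600,000,000⌋ = 31

31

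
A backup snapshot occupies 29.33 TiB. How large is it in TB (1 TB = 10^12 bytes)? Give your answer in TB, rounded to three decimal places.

32.249 TB

29.33 TiB × 1,099,511,627,776 bytes/TiB = 32,248,676,042,670.08 bytes
1 TB = 10^12 bytes = 1,000,000,000,000 bytes
32,248,676,042,670.08 / 1,000,000,000,000 = 32.249 TB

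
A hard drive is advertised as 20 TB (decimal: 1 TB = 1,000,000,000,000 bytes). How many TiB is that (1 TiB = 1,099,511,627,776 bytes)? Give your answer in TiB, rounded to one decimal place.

18.2 TiB

20 TB = 20 × 10^12 bytes = 20,000,000,000,000 bytes
1 TiB = 1,099,511,627,776 bytes
20,000,000,000,000 / 1,099,511,627,776 = 18.2 TiB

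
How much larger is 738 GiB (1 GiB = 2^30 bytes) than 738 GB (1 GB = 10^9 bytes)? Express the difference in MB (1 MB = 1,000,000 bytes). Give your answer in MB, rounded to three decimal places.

54,421.466 MB

738 GiB = 738 × 1,073,741,824 = 792,421,466,112 bytes
738 GB = 738 × 1,000,000,000 = 738,000,000,000 bytes
difference = 54,421,466,112 bytes
54,421,466,112 / 1,000,000 = 54,421.466 MB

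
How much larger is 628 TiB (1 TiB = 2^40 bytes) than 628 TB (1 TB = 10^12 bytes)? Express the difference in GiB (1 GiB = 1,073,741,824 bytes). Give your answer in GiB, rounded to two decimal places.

628 TiB = 628 × 1,099,511,627,776 = 690,493,302,243,328 bytes
628 TB = 628 × 1,000,000,000,000 = 628,000,000,000,000 bytes
difference = 62,493,302,243,328 bytes
62,493,302,243,328 / 1,073,741,824 = 58,201.42 GiB

58,201.42 GiB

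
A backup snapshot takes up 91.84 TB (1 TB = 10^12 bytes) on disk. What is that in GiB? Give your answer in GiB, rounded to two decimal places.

91.84 TB = 91.84 × 10^12 bytes = 91,840,000,000,000 bytes
1 GiB = 2^30 bytes = 1,073,741,824 bytes
91,840,000,000,000 / 1,073,741,824 = 85,532.67 GiB

85,532.67 GiB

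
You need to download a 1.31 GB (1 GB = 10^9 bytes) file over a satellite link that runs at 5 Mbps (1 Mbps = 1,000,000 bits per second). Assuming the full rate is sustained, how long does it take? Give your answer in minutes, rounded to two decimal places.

34.93 minutes

1.31 GB = 1,310,000,000 bytes = 10,480,000,000 bits
5 Mbps = 5,000,000 bits/s
time = 10,480,000,000 / 5,000,000 = 2,096.000 s
2,096.000 s / 60 = 34.93 minutes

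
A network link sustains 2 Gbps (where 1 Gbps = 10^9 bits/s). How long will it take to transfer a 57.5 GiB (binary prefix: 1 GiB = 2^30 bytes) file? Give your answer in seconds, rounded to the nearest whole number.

247 seconds

57.5 GiB = 61,740,154,880 bytes = 493,921,239,040 bits
2 Gbps = 2,000,000,000 bits/s
time = 493,921,239,040 / 2,000,000,000 = 247 s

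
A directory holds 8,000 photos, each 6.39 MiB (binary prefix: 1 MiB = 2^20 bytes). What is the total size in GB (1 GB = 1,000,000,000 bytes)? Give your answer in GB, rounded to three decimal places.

Total = 8,000 × 6.39 MiB = 51,120 MiB
= 51,120 × 1,048,576 bytes = 53,603,205,120 bytes
1 GB = 1,000,000,000 bytes
53,603,205,120 / 1,000,000,000 = 53.603 GB

53.603 GB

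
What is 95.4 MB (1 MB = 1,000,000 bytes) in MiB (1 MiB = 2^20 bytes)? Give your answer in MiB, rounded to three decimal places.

90.981 MiB

95.4 MB = 95.4 × 10^6 bytes = 95,400,000 bytes
1 MiB = 1,048,576 bytes
95,400,000 / 1,048,576 = 90.981 MiB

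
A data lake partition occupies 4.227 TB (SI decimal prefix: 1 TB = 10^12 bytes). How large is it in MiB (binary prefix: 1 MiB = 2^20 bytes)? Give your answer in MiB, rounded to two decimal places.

4.227 TB = 4.227 × 10^12 bytes = 4,227,000,000,000 bytes
1 MiB = 2^20 bytes = 1,048,576 bytes
4,227,000,000,000 / 1,048,576 = 4,031,181.34 MiB

4,031,181.34 MiB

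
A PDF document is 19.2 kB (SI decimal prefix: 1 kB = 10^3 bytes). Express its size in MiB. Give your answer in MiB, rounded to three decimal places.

0.018 MiB

19.2 kB = 19.2 × 10^3 bytes = 19,200 bytes
1 MiB = 1,048,576 bytes
19,200 / 1,048,576 = 0.018 MiB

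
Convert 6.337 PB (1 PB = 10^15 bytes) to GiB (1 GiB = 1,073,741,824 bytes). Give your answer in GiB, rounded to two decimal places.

5,901,791.16 GiB

6.337 PB = 6.337 × 10^15 bytes = 6,337,000,000,000,000 bytes
1 GiB = 2^30 bytes = 1,073,741,824 bytes
6,337,000,000,000,000 / 1,073,741,824 = 5,901,791.16 GiB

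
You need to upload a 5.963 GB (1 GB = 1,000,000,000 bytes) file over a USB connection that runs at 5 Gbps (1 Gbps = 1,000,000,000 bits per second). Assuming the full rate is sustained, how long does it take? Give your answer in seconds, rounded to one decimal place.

9.5 seconds

5.963 GB = 5,963,000,000 bytes = 47,704,000,000 bits
5 Gbps = 5,000,000,000 bits/s
time = 47,704,000,000 / 5,000,000,000 = 9.5 s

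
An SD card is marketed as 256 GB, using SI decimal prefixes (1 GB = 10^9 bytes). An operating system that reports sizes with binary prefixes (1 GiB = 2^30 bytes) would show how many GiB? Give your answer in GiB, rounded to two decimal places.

238.42 GiB

256 GB = 256 × 10^9 bytes = 256,000,000,000 bytes
1 GiB = 2^30 bytes = 1,073,741,824 bytes
256,000,000,000 / 1,073,741,824 = 238.42 GiB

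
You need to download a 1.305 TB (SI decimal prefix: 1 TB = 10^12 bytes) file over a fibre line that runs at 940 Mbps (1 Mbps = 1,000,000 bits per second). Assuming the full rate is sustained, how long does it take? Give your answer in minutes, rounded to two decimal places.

185.11 minutes

1.305 TB = 1,305,000,000,000 bytes = 10,440,000,000,000 bits
940 Mbps = 940,000,000 bits/s
time = 10,440,000,000,000 / 940,000,000 = 11,106.383 s
11,106.383 s / 60 = 185.11 minutes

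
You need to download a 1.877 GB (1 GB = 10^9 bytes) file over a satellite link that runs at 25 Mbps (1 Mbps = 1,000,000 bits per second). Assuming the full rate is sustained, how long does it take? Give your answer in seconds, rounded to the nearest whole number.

1.877 GB = 1,877,000,000 bytes = 15,016,000,000 bits
25 Mbps = 25,000,000 bits/s
time = 15,016,000,000 / 25,000,000 = 601 s

601 seconds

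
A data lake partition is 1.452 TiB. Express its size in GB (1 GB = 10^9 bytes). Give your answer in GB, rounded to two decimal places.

1.452 TiB × 1,099,511,627,776 bytes/TiB = 1,596,490,883,530.752 bytes
1 GB = 10^9 bytes = 1,000,000,000 bytes
1,596,490,883,530.752 / 1,000,000,000 = 1,596.49 GB

1,596.49 GB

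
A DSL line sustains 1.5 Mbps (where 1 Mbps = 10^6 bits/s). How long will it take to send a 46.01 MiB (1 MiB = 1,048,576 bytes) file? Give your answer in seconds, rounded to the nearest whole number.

46.01 MiB = 48,244,981.76 bytes = 385,959,854.08 bits
1.5 Mbps = 1,500,000 bits/s
time = 385,959,854.08 / 1,500,000 = 257 s

257 seconds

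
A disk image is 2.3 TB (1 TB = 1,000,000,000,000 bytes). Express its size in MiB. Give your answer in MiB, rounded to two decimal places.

2,193,450.93 MiB

2.3 TB = 2.3 × 10^12 bytes = 2,300,000,000,000 bytes
1 MiB = 1,048,576 bytes
2,300,000,000,000 / 1,048,576 = 2,193,450.93 MiB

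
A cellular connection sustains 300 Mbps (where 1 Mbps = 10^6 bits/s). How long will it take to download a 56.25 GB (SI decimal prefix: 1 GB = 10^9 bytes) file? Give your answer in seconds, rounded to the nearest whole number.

1,500 seconds

56.25 GB = 56,250,000,000 bytes = 450,000,000,000 bits
300 Mbps = 300,000,000 bits/s
time = 450,000,000,000 / 300,000,000 = 1,500 s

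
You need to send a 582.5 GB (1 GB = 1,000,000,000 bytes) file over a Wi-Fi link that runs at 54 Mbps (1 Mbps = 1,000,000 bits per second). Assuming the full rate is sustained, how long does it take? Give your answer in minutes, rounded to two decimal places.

1,438.27 minutes

582.5 GB = 582,500,000,000 bytes = 4,660,000,000,000 bits
54 Mbps = 54,000,000 bits/s
time = 4,660,000,000,000 / 54,000,000 = 86,296.296 s
86,296.296 s / 60 = 1,438.27 minutes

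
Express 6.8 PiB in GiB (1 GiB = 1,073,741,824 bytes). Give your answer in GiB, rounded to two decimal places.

7,130,316.80 GiB

6.8 PiB = 6.8 × 2^50 bytes = 7,656,119,366,529,843.2 bytes
1 GiB = 1,073,741,824 bytes
7,656,119,366,529,843.2 / 1,073,741,824 = 7,130,316.80 GiB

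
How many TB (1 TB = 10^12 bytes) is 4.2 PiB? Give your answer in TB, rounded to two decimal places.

4.2 PiB = 4.2 × 2^50 bytes = 4,728,779,608,739,020.8 bytes
1 TB = 10^12 bytes = 1,000,000,000,000 bytes
4,728,779,608,739,020.8 / 1,000,000,000,000 = 4,728.78 TB

4,728.78 TB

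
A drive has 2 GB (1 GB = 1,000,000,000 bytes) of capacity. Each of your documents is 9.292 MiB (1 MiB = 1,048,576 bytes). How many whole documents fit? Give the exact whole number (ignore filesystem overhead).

Capacity: 2 GB = 2,000,000,000 bytes
Per item: 9.292 MiB = 9,743,368.192 bytes
⌊2,000,000,000 / 9,743,368.192⌋ = 205

205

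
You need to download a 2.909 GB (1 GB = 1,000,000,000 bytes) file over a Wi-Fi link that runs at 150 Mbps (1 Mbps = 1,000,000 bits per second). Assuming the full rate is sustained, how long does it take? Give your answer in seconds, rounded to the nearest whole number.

2.909 GB = 2,909,000,000 bytes = 23,272,000,000 bits
150 Mbps = 150,000,000 bits/s
time = 23,272,000,000 / 150,000,000 = 155 s

155 seconds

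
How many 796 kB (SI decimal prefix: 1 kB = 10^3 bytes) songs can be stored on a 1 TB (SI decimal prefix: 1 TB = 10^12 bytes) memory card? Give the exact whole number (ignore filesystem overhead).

Capacity: 1 TB = 1,000,000,000,000 bytes
Per item: 796 kB = 796,000 bytes
⌊1,000,000,000,000 / 796,000⌋ = 1,256,281

1,256,281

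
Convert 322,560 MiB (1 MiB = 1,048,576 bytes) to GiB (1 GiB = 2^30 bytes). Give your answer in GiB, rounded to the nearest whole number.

315 GiB

322,560 MiB = 322,560 × 2^20 bytes = 338,228,674,560 bytes
1 GiB = 1,073,741,824 bytes
338,228,674,560 / 1,073,741,824 = 315 GiB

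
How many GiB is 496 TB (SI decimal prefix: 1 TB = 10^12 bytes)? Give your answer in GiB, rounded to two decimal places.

461,936.00 GiB

496 TB = 496 × 10^12 bytes = 496,000,000,000,000 bytes
1 GiB = 1,073,741,824 bytes
496,000,000,000,000 / 1,073,741,824 = 461,936.00 GiB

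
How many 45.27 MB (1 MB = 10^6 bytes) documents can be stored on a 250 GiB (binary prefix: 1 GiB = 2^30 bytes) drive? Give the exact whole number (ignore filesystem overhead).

Capacity: 250 GiB = 268,435,456,000 bytes
Per item: 45.27 MB = 45,270,000 bytes
⌊268,435,456,000 / 45,270,000⌋ = 5,929

5,929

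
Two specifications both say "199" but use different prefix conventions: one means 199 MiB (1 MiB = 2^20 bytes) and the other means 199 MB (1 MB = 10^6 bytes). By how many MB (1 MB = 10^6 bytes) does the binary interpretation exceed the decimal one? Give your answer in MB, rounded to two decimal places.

199 MiB = 199 × 1,048,576 = 208,666,624 bytes
199 MB = 199 × 1,000,000 = 199,000,000 bytes
difference = 9,666,624 bytes
9,666,624 / 1,000,000 = 9.67 MB

9.67 MB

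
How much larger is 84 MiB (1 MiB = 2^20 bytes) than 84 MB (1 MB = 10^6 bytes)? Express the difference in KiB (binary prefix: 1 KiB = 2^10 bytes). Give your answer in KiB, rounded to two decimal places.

3,984.75 KiB

84 MiB = 84 × 1,048,576 = 88,080,384 bytes
84 MB = 84 × 1,000,000 = 84,000,000 bytes
difference = 4,080,384 bytes
4,080,384 / 1,024 = 3,984.75 KiB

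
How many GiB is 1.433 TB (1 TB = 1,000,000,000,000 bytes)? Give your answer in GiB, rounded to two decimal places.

1.433 TB × 1,000,000,000,000 bytes/TB = 1,433,000,000,000 bytes
1 GiB = 2^30 bytes = 1,073,741,824 bytes
1,433,000,000,000 / 1,073,741,824 = 1,334.59 GiB

1,334.59 GiB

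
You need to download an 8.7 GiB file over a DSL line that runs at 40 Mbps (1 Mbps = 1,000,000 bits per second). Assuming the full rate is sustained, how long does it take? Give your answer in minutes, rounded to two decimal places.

31.14 minutes

8.7 GiB = 9,341,553,868.8 bytes = 74,732,430,950.4 bits
40 Mbps = 40,000,000 bits/s
time = 74,732,430,950.4 / 40,000,000 = 1,868.311 s
1,868.311 s / 60 = 31.14 minutes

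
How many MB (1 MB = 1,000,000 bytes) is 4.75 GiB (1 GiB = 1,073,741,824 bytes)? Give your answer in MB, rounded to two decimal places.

5,100.27 MB

4.75 GiB = 4.75 × 2^30 bytes = 5,100,273,664 bytes
1 MB = 1,000,000 bytes
5,100,273,664 / 1,000,000 = 5,100.27 MB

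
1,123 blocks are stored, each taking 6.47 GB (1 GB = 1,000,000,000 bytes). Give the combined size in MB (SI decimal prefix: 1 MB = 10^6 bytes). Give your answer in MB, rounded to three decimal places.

Total = 1,123 × 6.47 GB = 7265.81 GB
= 7265.81 × 1,000,000,000 bytes = 7,265,810,000,000 bytes
1 MB = 1,000,000 bytes
7,265,810,000,000 / 1,000,000 = 7,265,810.000 MB

7,265,810.000 MB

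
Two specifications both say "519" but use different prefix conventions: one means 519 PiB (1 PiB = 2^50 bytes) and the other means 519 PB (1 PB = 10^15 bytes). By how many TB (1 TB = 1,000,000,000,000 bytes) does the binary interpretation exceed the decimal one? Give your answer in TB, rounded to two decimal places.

519 PiB = 519 × 1,125,899,906,842,624 = 584,342,051,651,321,856 bytes
519 PB = 519 × 1,000,000,000,000,000 = 519,000,000,000,000,000 bytes
difference = 65,342,051,651,321,856 bytes
65,342,051,651,321,856 / 1,000,000,000,000 = 65,342.05 TB

65,342.05 TB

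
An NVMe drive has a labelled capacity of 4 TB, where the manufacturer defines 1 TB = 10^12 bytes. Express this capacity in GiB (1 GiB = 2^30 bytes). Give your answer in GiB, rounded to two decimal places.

4 TB = 4 × 10^12 bytes = 4,000,000,000,000 bytes
1 GiB = 1,073,741,824 bytes
4,000,000,000,000 / 1,073,741,824 = 3,725.29 GiB

3,725.29 GiB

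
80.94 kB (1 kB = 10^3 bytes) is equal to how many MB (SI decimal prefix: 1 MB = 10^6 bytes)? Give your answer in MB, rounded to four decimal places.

80.94 kB = 80.94 × 10^3 bytes = 80,940 bytes
1 MB = 10^6 bytes = 1,000,000 bytes
80,940 / 1,000,000 = 0.0809 MB

0.0809 MB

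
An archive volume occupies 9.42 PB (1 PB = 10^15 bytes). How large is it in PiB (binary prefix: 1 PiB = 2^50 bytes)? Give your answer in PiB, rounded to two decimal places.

9.42 PB × 1,000,000,000,000,000 bytes/PB = 9,420,000,000,000,000 bytes
1 PiB = 2^50 bytes = 1,125,899,906,842,624 bytes
9,420,000,000,000,000 / 1,125,899,906,842,624 = 8.37 PiB

8.37 PiB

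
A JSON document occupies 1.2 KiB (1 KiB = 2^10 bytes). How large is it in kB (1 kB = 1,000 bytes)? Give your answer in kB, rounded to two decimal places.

1.23 kB

1.2 KiB = 1.2 × 2^10 bytes = 1,228.8 bytes
1 kB = 10^3 bytes = 1,000 bytes
1,228.8 / 1,000 = 1.23 kB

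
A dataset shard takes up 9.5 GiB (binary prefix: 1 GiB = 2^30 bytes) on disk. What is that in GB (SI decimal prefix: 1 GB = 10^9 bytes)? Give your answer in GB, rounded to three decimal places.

10.201 GB

9.5 GiB = 9.5 × 2^30 bytes = 10,200,547,328 bytes
1 GB = 10^9 bytes = 1,000,000,000 bytes
10,200,547,328 / 1,000,000,000 = 10.201 GB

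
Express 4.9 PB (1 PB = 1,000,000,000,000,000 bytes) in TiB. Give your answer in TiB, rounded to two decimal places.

4,456.52 TiB

4.9 PB × 1,000,000,000,000,000 bytes/PB = 4,900,000,000,000,000 bytes
1 TiB = 2^40 bytes = 1,099,511,627,776 bytes
4,900,000,000,000,000 / 1,099,511,627,776 = 4,456.52 TiB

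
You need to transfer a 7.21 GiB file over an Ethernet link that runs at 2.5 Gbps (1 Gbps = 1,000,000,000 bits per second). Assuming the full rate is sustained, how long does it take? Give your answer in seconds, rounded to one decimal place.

7.21 GiB = 7,741,678,551.04 bytes = 61,933,428,408.32 bits
2.5 Gbps = 2,500,000,000 bits/s
time = 61,933,428,408.32 / 2,500,000,000 = 24.8 s

24.8 seconds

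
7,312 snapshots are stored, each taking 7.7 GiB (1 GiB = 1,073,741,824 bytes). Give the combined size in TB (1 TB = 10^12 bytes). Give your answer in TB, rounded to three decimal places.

60.454 TB

Total = 7,312 × 7.7 GiB = 56302.4 GiB
= 56302.4 × 1,073,741,824 bytes = 60,454,241,671,577.6 bytes
1 TB = 1,000,000,000,000 bytes
60,454,241,671,577.6 / 1,000,000,000,000 = 60.454 TB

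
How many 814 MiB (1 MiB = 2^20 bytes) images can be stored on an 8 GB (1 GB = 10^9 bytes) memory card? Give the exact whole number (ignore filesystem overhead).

9

Capacity: 8 GB = 8,000,000,000 bytes
Per item: 814 MiB = 853,540,864 bytes
⌊8,000,000,000 / 853,540,864⌋ = 9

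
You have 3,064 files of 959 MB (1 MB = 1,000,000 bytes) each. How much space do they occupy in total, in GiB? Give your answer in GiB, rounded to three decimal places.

Total = 3,064 × 959 MB = 2,938,376 MB
= 2,938,376 × 1,000,000 bytes = 2,938,376,000,000 bytes
1 GiB = 1,073,741,824 bytes
2,938,376,000,000 / 1,073,741,824 = 2,736.576 GiB

2,736.576 GiB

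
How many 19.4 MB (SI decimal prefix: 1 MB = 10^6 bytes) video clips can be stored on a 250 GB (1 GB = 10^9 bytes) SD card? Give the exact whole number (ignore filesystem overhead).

12,886

Capacity: 250 GB = 250,000,000,000 bytes
Per item: 19.4 MB = 19,400,000 bytes
⌊250,000,000,000 / 19,400,000⌋ = 12,886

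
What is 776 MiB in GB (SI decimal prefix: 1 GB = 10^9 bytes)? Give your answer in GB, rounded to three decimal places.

0.814 GB

776 MiB = 776 × 2^20 bytes = 813,694,976 bytes
1 GB = 1,000,000,000 bytes
813,694,976 / 1,000,000,000 = 0.814 GB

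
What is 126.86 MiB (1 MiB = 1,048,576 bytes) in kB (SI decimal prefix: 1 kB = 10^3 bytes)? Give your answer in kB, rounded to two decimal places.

133,022.35 kB

126.86 MiB = 126.86 × 2^20 bytes = 133,022,351.36 bytes
1 kB = 1,000 bytes
133,022,351.36 / 1,000 = 133,022.35 kB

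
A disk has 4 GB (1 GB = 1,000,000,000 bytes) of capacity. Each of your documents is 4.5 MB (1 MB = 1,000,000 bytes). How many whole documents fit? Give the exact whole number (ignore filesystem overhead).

888

Capacity: 4 GB = 4,000,000,000 bytes
Per item: 4.5 MB = 4,500,000 bytes
⌊4,000,000,000 / 4,500,000⌋ = 888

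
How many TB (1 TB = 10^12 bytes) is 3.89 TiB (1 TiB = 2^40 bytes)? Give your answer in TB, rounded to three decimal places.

3.89 TiB = 3.89 × 2^40 bytes = 4,277,100,232,048.64 bytes
1 TB = 10^12 bytes = 1,000,000,000,000 bytes
4,277,100,232,048.64 / 1,000,000,000,000 = 4.277 TB

4.277 TB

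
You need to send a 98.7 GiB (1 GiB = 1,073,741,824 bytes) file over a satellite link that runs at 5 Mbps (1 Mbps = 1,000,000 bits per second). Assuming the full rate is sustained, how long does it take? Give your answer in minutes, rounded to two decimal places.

98.7 GiB = 105,978,318,028.8 bytes = 847,826,544,230.4 bits
5 Mbps = 5,000,000 bits/s
time = 847,826,544,230.4 / 5,000,000 = 169,565.309 s
169,565.309 s / 60 = 2,826.09 minutes

2,826.09 minutes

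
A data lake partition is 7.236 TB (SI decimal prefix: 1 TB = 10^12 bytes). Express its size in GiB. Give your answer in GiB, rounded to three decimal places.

6,739.050 GiB

7.236 TB = 7.236 × 10^12 bytes = 7,236,000,000,000 bytes
1 GiB = 1,073,741,824 bytes
7,236,000,000,000 / 1,073,741,824 = 6,739.050 GiB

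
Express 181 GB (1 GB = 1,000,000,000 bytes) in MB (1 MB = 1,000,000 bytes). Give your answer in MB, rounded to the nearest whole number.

181 GB = 181 × 10^9 bytes = 181,000,000,000 bytes
1 MB = 1,000,000 bytes
181,000,000,000 / 1,000,000 = 181,000 MB

181,000 MB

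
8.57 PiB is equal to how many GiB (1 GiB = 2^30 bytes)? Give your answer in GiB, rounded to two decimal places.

8.57 PiB = 8.57 × 2^50 bytes = 9,648,962,201,641,287.68 bytes
1 GiB = 2^30 bytes = 1,073,741,824 bytes
9,648,962,201,641,287.68 / 1,073,741,824 = 8,986,296.32 GiB

8,986,296.32 GiB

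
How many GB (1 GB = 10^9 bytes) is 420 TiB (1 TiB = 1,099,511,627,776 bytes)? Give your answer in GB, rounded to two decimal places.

461,794.88 GB

420 TiB = 420 × 2^40 bytes = 461,794,883,665,920 bytes
1 GB = 1,000,000,000 bytes
461,794,883,665,920 / 1,000,000,000 = 461,794.88 GB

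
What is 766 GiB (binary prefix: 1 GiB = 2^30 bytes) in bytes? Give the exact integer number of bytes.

766 × 1,073,741,824 = 822,486,237,184 bytes  (1 GiB = 2^30 bytes)

822,486,237,184 bytes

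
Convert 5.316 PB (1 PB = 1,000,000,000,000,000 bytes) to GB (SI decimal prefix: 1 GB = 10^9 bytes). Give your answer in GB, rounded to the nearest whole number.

5,316,000 GB

5.316 PB × 1,000,000,000,000,000 bytes/PB = 5,316,000,000,000,000 bytes
1 GB = 10^9 bytes = 1,000,000,000 bytes
5,316,000,000,000,000 / 1,000,000,000 = 5,316,000 GB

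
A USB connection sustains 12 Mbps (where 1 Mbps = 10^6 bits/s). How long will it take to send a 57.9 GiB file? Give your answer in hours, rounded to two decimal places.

57.9 GiB = 62,169,651,609.6 bytes = 497,357,212,876.8 bits
12 Mbps = 12,000,000 bits/s
time = 497,357,212,876.8 / 12,000,000 = 41,446.4344 s
41,446.4344 s / 3600 = 11.51 hours

11.51 hours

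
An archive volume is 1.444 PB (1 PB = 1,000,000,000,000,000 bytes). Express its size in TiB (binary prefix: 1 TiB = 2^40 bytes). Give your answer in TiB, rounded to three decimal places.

1.444 PB = 1.444 × 10^15 bytes = 1,444,000,000,000,000 bytes
1 TiB = 1,099,511,627,776 bytes
1,444,000,000,000,000 / 1,099,511,627,776 = 1,313.310 TiB

1,313.310 TiB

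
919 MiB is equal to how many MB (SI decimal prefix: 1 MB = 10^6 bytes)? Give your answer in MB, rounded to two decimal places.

963.64 MB

919 MiB = 919 × 2^20 bytes = 963,641,344 bytes
1 MB = 10^6 bytes = 1,000,000 bytes
963,641,344 / 1,000,000 = 963.64 MB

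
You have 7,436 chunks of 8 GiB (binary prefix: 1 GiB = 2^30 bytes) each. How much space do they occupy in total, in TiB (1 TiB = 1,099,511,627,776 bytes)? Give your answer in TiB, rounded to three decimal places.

58.094 TiB

Total = 7,436 × 8 GiB = 59,488 GiB
= 59,488 × 1,073,741,824 bytes = 63,874,753,626,112 bytes
1 TiB = 1,099,511,627,776 bytes
63,874,753,626,112 / 1,099,511,627,776 = 58.094 TiB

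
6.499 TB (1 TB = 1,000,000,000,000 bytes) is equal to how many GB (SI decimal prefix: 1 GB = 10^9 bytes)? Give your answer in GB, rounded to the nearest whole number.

6.499 TB = 6.499 × 10^12 bytes = 6,499,000,000,000 bytes
1 GB = 1,000,000,000 bytes
6,499,000,000,000 / 1,000,000,000 = 6,499 GB

6,499 GB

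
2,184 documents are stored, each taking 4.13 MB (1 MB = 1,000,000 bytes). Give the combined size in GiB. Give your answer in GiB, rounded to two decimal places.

8.40 GiB

Total = 2,184 × 4.13 MB = 9019.92 MB
= 9019.92 × 1,000,000 bytes = 9,019,920,000 bytes
1 GiB = 1,073,741,824 bytes
9,019,920,000 / 1,073,741,824 = 8.40 GiB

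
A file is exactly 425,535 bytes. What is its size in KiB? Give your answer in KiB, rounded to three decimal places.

425,535 bytes given.
1 KiB = 1,024 bytes
425,535 / 1,024 = 415.562 KiB

415.562 KiB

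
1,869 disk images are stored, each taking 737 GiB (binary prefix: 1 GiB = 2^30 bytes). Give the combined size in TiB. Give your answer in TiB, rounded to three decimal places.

Total = 1,869 × 737 GiB = 1,377,453 GiB
= 1,377,453 × 1,073,741,824 bytes = 1,479,028,896,694,272 bytes
1 TiB = 1,099,511,627,776 bytes
1,479,028,896,694,272 / 1,099,511,627,776 = 1,345.169 TiB

1,345.169 TiB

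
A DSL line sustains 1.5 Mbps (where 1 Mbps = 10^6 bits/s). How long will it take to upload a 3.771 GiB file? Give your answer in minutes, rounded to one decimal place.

359.9 minutes

3.771 GiB = 4,049,080,418.304 bytes = 32,392,643,346.432 bits
1.5 Mbps = 1,500,000 bits/s
time = 32,392,643,346.432 / 1,500,000 = 21,595.10 s
21,595.10 s / 60 = 359.9 minutes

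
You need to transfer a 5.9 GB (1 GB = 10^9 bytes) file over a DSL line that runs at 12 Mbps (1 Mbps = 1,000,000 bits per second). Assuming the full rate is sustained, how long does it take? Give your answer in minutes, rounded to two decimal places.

65.56 minutes

5.9 GB = 5,900,000,000 bytes = 47,200,000,000 bits
12 Mbps = 12,000,000 bits/s
time = 47,200,000,000 / 12,000,000 = 3,933.333 s
3,933.333 s / 60 = 65.56 minutes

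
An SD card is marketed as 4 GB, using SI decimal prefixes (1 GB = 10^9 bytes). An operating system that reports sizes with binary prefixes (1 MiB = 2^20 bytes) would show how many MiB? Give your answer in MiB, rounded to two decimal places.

3,814.70 MiB

4 GB = 4 × 10^9 bytes = 4,000,000,000 bytes
1 MiB = 1,048,576 bytes
4,000,000,000 / 1,048,576 = 3,814.70 MiB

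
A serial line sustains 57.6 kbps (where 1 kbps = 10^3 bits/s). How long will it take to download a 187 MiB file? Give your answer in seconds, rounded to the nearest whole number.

187 MiB = 196,083,712 bytes = 1,568,669,696 bits
57.6 kbps = 57,600 bits/s
time = 1,568,669,696 / 57,600 = 27,234 s

27,234 seconds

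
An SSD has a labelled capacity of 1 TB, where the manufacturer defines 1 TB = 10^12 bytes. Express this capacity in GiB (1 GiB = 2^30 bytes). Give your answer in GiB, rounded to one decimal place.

1 TB × 1,000,000,000,000 bytes/TB = 1,000,000,000,000 bytes
1 GiB = 2^30 bytes = 1,073,741,824 bytes
1,000,000,000,000 / 1,073,741,824 = 931.3 GiB

931.3 GiB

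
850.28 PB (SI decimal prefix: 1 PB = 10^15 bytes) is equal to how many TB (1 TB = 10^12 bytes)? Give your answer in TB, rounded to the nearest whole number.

850.28 PB × 1,000,000,000,000,000 bytes/PB = 850,280,000,000,000,000 bytes
1 TB = 10^12 bytes = 1,000,000,000,000 bytes
850,280,000,000,000,000 / 1,000,000,000,000 = 850,280 TB

850,280 TB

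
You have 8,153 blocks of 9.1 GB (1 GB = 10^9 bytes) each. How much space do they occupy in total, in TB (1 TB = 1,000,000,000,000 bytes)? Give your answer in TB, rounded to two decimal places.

74.19 TB

Total = 8,153 × 9.1 GB = 74192.3 GB
= 74192.3 × 1,000,000,000 bytes = 74,192,300,000,000 bytes
1 TB = 1,000,000,000,000 bytes
74,192,300,000,000 / 1,000,000,000,000 = 74.19 TB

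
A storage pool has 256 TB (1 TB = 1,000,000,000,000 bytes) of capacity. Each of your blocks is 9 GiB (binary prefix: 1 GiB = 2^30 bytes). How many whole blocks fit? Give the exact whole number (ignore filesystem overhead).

26,490

Capacity: 256 TB = 256,000,000,000,000 bytes
Per item: 9 GiB = 9,663,676,416 bytes
⌊256,000,000,000,000 / 9,663,676,416⌋ = 26,490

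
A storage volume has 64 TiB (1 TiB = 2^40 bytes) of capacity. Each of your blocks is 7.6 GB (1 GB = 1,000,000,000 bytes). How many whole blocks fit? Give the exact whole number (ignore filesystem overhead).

9,259

Capacity: 64 TiB = 70,368,744,177,664 bytes
Per item: 7.6 GB = 7,600,000,000 bytes
⌊70,368,744,177,664 / 7,600,000,000⌋ = 9,259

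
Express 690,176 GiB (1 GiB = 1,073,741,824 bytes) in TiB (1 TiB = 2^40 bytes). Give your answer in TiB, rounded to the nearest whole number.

674 TiB

690,176 GiB × 1,073,741,824 bytes/GiB = 741,070,837,121,024 bytes
1 TiB = 2^40 bytes = 1,099,511,627,776 bytes
741,070,837,121,024 / 1,099,511,627,776 = 674 TiB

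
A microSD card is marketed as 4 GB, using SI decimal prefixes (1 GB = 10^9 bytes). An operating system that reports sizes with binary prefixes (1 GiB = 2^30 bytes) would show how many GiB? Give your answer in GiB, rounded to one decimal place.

4 GB = 4 × 10^9 bytes = 4,000,000,000 bytes
1 GiB = 2^30 bytes = 1,073,741,824 bytes
4,000,000,000 / 1,073,741,824 = 3.7 GiB

3.7 GiB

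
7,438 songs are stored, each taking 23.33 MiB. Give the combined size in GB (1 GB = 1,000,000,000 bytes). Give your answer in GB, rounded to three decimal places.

181.958 GB

Total = 7,438 × 23.33 MiB = 173528.54 MiB
= 173528.54 × 1,048,576 bytes = 181,957,862,359.04 bytes
1 GB = 1,000,000,000 bytes
181,957,862,359.04 / 1,000,000,000 = 181.958 GB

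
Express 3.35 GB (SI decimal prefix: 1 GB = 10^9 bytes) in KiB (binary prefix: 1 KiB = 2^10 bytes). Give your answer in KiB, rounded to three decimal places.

3,271,484.375 KiB

3.35 GB × 1,000,000,000 bytes/GB = 3,350,000,000 bytes
1 KiB = 1,024 bytes
3,350,000,000 / 1,024 = 3,271,484.375 KiB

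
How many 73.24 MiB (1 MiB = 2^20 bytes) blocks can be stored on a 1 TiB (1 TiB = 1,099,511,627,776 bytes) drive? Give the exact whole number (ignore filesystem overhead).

14,316

Capacity: 1 TiB = 1,099,511,627,776 bytes
Per item: 73.24 MiB = 76,797,706.24 bytes
⌊1,099,511,627,776 / 76,797,706.24⌋ = 14,316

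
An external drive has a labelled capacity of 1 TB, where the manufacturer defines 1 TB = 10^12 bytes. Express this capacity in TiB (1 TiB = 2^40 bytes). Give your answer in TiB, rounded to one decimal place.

1 TB = 1 × 10^12 bytes = 1,000,000,000,000 bytes
1 TiB = 2^40 bytes = 1,099,511,627,776 bytes
1,000,000,000,000 / 1,099,511,627,776 = 0.9 TiB

0.9 TiB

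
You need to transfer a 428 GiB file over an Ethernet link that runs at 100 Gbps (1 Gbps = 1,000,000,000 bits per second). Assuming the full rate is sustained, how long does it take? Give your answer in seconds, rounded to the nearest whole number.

37 seconds

428 GiB = 459,561,500,672 bytes = 3,676,492,005,376 bits
100 Gbps = 100,000,000,000 bits/s
time = 3,676,492,005,376 / 100,000,000,000 = 37 s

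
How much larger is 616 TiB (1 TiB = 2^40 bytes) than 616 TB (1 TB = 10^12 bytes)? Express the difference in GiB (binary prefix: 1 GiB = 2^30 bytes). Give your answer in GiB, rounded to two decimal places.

57,089.29 GiB

616 TiB = 616 × 1,099,511,627,776 = 677,299,162,710,016 bytes
616 TB = 616 × 1,000,000,000,000 = 616,000,000,000,000 bytes
difference = 61,299,162,710,016 bytes
61,299,162,710,016 / 1,073,741,824 = 57,089.29 GiB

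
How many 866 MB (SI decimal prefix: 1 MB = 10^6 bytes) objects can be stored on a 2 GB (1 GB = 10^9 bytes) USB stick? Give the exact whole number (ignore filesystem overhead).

2

Capacity: 2 GB = 2,000,000,000 bytes
Per item: 866 MB = 866,000,000 bytes
⌊2,000,000,000 / 866,000,000⌋ = 2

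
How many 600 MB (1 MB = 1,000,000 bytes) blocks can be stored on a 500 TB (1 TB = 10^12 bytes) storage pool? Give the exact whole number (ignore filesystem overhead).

833,333

Capacity: 500 TB = 500,000,000,000,000 bytes
Per item: 600 MB = 600,000,000 bytes
⌊500,000,000,000,000 / 600,000,000⌋ = 833,333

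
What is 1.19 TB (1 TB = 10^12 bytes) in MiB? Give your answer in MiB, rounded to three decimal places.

1,134,872.437 MiB

1.19 TB = 1.19 × 10^12 bytes = 1,190,000,000,000 bytes
1 MiB = 1,048,576 bytes
1,190,000,000,000 / 1,048,576 = 1,134,872.437 MiB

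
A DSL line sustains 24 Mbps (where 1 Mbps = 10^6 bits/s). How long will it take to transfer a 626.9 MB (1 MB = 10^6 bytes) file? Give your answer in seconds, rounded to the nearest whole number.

209 seconds

626.9 MB = 626,900,000 bytes = 5,015,200,000 bits
24 Mbps = 24,000,000 bits/s
time = 5,015,200,000 / 24,000,000 = 209 s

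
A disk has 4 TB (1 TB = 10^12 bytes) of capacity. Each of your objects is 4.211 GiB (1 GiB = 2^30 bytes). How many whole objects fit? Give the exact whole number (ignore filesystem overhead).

Capacity: 4 TB = 4,000,000,000,000 bytes
Per item: 4.211 GiB = 4,521,526,820.864 bytes
⌊4,000,000,000,000 / 4,521,526,820.864⌋ = 884

884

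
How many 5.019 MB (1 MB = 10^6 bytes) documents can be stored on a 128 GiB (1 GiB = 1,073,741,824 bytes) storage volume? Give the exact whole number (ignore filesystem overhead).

Capacity: 128 GiB = 137,438,953,472 bytes
Per item: 5.019 MB = 5,019,000 bytes
⌊137,438,953,472 / 5,019,000⌋ = 27,383

27,383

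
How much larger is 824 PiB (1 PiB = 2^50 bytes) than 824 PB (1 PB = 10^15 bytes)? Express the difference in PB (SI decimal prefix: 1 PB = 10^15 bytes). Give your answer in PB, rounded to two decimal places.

103.74 PB

824 PiB = 824 × 1,125,899,906,842,624 = 927,741,523,238,322,176 bytes
824 PB = 824 × 1,000,000,000,000,000 = 824,000,000,000,000,000 bytes
difference = 103,741,523,238,322,176 bytes
103,741,523,238,322,176 / 1,000,000,000,000,000 = 103.74 PB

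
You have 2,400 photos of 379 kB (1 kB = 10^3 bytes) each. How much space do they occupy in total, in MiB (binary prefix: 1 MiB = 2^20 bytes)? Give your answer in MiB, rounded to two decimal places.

Total = 2,400 × 379 kB = 909,600 kB
= 909,600 × 1,000 bytes = 909,600,000 bytes
1 MiB = 1,048,576 bytes
909,600,000 / 1,048,576 = 867.46 MiB

867.46 MiB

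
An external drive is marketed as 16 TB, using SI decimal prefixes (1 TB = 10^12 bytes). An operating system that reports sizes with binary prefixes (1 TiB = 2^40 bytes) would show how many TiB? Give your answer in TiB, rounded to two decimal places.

14.55 TiB

16 TB = 16 × 10^12 bytes = 16,000,000,000,000 bytes
1 TiB = 2^40 bytes = 1,099,511,627,776 bytes
16,000,000,000,000 / 1,099,511,627,776 = 14.55 TiB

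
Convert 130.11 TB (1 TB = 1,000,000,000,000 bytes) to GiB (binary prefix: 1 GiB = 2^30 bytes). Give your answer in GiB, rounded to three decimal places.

121,174.380 GiB

130.11 TB = 130.11 × 10^12 bytes = 130,110,000,000,000 bytes
1 GiB = 2^30 bytes = 1,073,741,824 bytes
130,110,000,000,000 / 1,073,741,824 = 121,174.380 GiB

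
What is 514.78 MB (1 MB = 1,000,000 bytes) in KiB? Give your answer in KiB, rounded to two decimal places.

502,714.84 KiB

514.78 MB = 514.78 × 10^6 bytes = 514,780,000 bytes
1 KiB = 2^10 bytes = 1,024 bytes
514,780,000 / 1,024 = 502,714.84 KiB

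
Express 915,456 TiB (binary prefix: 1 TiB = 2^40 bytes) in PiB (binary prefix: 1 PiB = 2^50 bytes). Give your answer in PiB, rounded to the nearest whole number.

915,456 TiB × 1,099,511,627,776 bytes/TiB = 1,006,554,516,717,305,856 bytes
1 PiB = 1,125,899,906,842,624 bytes
1,006,554,516,717,305,856 / 1,125,899,906,842,624 = 894 PiB

894 PiB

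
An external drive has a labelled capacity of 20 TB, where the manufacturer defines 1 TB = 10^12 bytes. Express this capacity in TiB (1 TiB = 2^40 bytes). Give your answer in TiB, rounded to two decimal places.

20 TB × 1,000,000,000,000 bytes/TB = 20,000,000,000,000 bytes
1 TiB = 1,099,511,627,776 bytes
20,000,000,000,000 / 1,099,511,627,776 = 18.19 TiB

18.19 TiB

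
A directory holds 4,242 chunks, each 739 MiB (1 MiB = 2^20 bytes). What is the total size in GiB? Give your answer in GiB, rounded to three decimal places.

3,061.365 GiB

Total = 4,242 × 739 MiB = 3,134,838 MiB
= 3,134,838 × 1,048,576 bytes = 3,287,115,890,688 bytes
1 GiB = 1,073,741,824 bytes
3,287,115,890,688 / 1,073,741,824 = 3,061.365 GiB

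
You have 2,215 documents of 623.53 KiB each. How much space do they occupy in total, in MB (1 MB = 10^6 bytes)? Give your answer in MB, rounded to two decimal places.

Total = 2,215 × 623.53 KiB = 1381118.95 KiB
= 1381118.95 × 1,024 bytes = 1,414,265,804.8 bytes
1 MB = 1,000,000 bytes
1,414,265,804.8 / 1,000,000 = 1,414.27 MB

1,414.27 MB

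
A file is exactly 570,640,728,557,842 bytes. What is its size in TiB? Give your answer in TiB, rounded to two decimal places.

518.99 TiB

570,640,728,557,842 bytes given.
1 TiB = 1,099,511,627,776 bytes
570,640,728,557,842 / 1,099,511,627,776 = 518.99 TiB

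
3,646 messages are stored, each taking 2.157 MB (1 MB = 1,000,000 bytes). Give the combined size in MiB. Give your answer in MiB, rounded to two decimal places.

7,500.10 MiB

Total = 3,646 × 2.157 MB = 7864.422 MB
= 7864.422 × 1,000,000 bytes = 7,864,422,000 bytes
1 MiB = 1,048,576 bytes
7,864,422,000 / 1,048,576 = 7,500.10 MiB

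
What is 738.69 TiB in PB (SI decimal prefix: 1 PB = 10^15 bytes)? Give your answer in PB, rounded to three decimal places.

0.812 PB

738.69 TiB = 738.69 × 2^40 bytes = 812,198,244,321,853.44 bytes
1 PB = 10^15 bytes = 1,000,000,000,000,000 bytes
812,198,244,321,853.44 / 1,000,000,000,000,000 = 0.812 PB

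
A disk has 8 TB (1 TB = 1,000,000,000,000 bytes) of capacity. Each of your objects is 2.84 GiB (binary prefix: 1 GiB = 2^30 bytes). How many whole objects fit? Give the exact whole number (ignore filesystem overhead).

Capacity: 8 TB = 8,000,000,000,000 bytes
Per item: 2.84 GiB = 3,049,426,780.16 bytes
⌊8,000,000,000,000 / 3,049,426,780.16⌋ = 2,623

2,623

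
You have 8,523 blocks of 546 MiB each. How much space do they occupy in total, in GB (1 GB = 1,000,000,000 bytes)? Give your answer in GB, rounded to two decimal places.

4,879.61 GB

Total = 8,523 × 546 MiB = 4,653,558 MiB
= 4,653,558 × 1,048,576 bytes = 4,879,609,233,408 bytes
1 GB = 1,000,000,000 bytes
4,879,609,233,408 / 1,000,000,000 = 4,879.61 GB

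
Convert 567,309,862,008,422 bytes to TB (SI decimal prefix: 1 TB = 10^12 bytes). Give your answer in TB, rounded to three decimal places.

567.310 TB

567,309,862,008,422 bytes given.
1 TB = 10^12 bytes = 1,000,000,000,000 bytes
567,309,862,008,422 / 1,000,000,000,000 = 567.310 TB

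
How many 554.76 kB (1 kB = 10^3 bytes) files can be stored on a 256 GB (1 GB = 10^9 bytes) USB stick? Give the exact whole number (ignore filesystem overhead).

461,460

Capacity: 256 GB = 256,000,000,000 bytes
Per item: 554.76 kB = 554,760 bytes
⌊256,000,000,000 / 554,760⌋ = 461,460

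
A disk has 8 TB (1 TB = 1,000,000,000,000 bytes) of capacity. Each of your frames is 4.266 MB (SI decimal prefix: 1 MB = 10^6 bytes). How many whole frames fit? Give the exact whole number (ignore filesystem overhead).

Capacity: 8 TB = 8,000,000,000,000 bytes
Per item: 4.266 MB = 4,266,000 bytes
⌊8,000,000,000,000 / 4,266,000⌋ = 1,875,293

1,875,293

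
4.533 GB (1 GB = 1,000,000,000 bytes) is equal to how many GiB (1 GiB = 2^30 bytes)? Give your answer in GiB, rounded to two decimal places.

4.22 GiB

4.533 GB = 4.533 × 10^9 bytes = 4,533,000,000 bytes
1 GiB = 2^30 bytes = 1,073,741,824 bytes
4,533,000,000 / 1,073,741,824 = 4.22 GiB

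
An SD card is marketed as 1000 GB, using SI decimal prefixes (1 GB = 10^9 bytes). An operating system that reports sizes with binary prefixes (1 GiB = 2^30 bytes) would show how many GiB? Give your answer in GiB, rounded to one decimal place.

1000 GB × 1,000,000,000 bytes/GB = 1,000,000,000,000 bytes
1 GiB = 1,073,741,824 bytes
1,000,000,000,000 / 1,073,741,824 = 931.3 GiB

931.3 GiB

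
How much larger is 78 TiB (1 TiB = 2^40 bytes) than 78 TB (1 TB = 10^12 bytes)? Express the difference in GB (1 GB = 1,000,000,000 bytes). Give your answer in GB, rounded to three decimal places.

7,761.907 GB

78 TiB = 78 × 1,099,511,627,776 = 85,761,906,966,528 bytes
78 TB = 78 × 1,000,000,000,000 = 78,000,000,000,000 bytes
difference = 7,761,906,966,528 bytes
7,761,906,966,528 / 1,000,000,000 = 7,761.907 GB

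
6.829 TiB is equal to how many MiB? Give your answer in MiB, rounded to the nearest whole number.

6.829 TiB × 1,099,511,627,776 bytes/TiB = 7,508,564,906,082.304 bytes
1 MiB = 2^20 bytes = 1,048,576 bytes
7,508,564,906,082.304 / 1,048,576 = 7,160,726 MiB

7,160,726 MiB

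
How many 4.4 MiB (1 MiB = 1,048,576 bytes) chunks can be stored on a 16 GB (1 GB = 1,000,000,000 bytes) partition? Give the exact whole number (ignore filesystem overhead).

Capacity: 16 GB = 16,000,000,000 bytes
Per item: 4.4 MiB = 4,613,734.4 bytes
⌊16,000,000,000 / 4,613,734.4⌋ = 3,467

3,467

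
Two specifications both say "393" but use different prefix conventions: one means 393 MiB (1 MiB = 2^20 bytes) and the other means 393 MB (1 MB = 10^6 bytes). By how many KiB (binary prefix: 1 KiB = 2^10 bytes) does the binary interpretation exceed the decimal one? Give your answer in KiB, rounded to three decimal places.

18,642.938 KiB

393 MiB = 393 × 1,048,576 = 412,090,368 bytes
393 MB = 393 × 1,000,000 = 393,000,000 bytes
difference = 19,090,368 bytes
19,090,368 / 1,024 = 18,642.938 KiB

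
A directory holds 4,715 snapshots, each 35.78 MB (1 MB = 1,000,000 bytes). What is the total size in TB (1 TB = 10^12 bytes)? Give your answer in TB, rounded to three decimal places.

Total = 4,715 × 35.78 MB = 168702.7 MB
= 168702.7 × 1,000,000 bytes = 168,702,700,000 bytes
1 TB = 1,000,000,000,000 bytes
168,702,700,000 / 1,000,000,000,000 = 0.169 TB

0.169 TB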